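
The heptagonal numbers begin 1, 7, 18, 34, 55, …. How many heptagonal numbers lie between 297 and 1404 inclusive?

13

The n-th heptagonal number is n(5n−3)/2.
Smallest index with value ≥ 297: n = 12 (giving 342).
Largest index with value ≤ 1404: n = 24 (giving 1404).
Indices 12 through 24: 13 terms.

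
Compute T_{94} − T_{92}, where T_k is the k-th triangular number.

94·95/2 = 4465 and 92·93/2 = 4278.
Difference: 4465 − 4278 = 187.

187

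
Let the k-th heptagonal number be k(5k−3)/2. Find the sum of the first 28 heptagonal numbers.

Σ i(5i−3)/2 = (5Σi² − 3Σi) / 2 over i = 1..28.
Σi = 406 and Σi² = 7714.
(5·7714 − 3·406) / 2 = 37352/2 = 18676.

18676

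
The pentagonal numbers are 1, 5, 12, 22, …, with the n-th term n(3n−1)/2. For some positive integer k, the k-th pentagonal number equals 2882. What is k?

Set n(3n−1)/2 = 2882, giving 3n² − n − 5764 = 0.
So n = (1 + 263) / 6 = 264/6 = 44.

44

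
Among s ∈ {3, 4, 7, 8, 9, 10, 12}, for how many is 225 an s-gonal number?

s = 3: P(3, 20) = 210 and P(3, 21) = 231; 225 is not s-gonal.
s = 4: P(4, 15) = 225. ✓
s = 7: P(7, 9) = 189 and P(7, 10) = 235; 225 is not s-gonal.
s = 8: P(8, 9) = 225. ✓
s = 9: P(9, 8) = 204 and P(9, 9) = 261; 225 is not s-gonal.
s = 10: P(10, 7) = 175 and P(10, 8) = 232; 225 is not s-gonal.
s = 12: P(12, 7) = 217 and P(12, 8) = 288; 225 is not s-gonal.
Hits: s ∈ {4, 8} → 2.

2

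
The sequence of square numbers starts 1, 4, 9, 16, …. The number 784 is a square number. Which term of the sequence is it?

28

We need n² = 784, so n = √784 = 28.
Check: 28² = 784. ✓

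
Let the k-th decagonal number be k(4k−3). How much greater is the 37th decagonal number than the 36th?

289

Consecutive decagonal numbers differ by 8n − 7: here 8·37 − 7 = 289.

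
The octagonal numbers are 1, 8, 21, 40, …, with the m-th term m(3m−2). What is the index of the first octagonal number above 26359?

Solve n(3n−2) > 26359 for integer n.
The largest n with value ≤ 26359 is 94 (since 26320 ≤ 26359 < 26885), so the first above is n = 95, value 26885.

95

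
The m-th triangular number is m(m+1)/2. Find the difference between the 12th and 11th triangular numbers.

12

Consecutive triangular numbers differ by n: T_{12} − T_{11} = 12.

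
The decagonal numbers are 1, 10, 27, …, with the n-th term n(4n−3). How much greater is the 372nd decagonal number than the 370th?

5930

372·(4·372 − 3) = 552420 and 370·(4·370 − 3) = 546490.
Difference: 552420 − 546490 = 5930.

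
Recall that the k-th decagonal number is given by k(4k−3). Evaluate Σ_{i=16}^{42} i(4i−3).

95031

Σ i(4i−3) = 4Σi² − 3Σi over i = 16..42.
Σi = 903 − 120 = 783 and Σi² = 25585 − 1240 = 24345.
4·24345 − 3·783 = 95031.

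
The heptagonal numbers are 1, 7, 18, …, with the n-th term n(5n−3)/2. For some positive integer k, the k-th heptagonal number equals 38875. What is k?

125

Set n(5n−3)/2 = 38875, giving 5n² − 3n − 77750 = 0.
The discriminant is 9 + 40·38875 = 1555009, and √1555009 = 1247.
So n = (3 + 1247) / 10 = 1250/10 = 125.
Check: 125·(5·125 − 3)/2 = 38875. ✓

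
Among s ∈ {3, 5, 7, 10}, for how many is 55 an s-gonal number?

2

s = 3: P(3, 10) = 55. ✓
s = 5: P(5, 6) = 51 and P(5, 7) = 70; 55 is not s-gonal.
s = 7: P(7, 5) = 55. ✓
s = 10: P(10, 4) = 52 and P(10, 5) = 85; 55 is not s-gonal.
Hits: s ∈ {3, 7} → 2.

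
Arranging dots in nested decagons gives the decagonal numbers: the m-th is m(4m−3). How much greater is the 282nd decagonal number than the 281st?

Consecutive decagonal numbers differ by 8n − 7: here 8·282 − 7 = 2249.

2249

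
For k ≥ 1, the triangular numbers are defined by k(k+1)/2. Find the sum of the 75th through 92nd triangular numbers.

Σ i(i+1)/2 = (Σi² + Σi) / 2 over i = 75..92.
Σi = 4278 − 2775 = 1503 and Σi² = 263810 − 137825 = 125985.
(1·125985 + 1·1503) / 2 = 127488/2 = 63744.

63744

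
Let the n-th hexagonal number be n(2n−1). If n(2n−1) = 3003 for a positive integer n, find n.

39

Set n(2n−1) = 3003, giving 2n² − n − 3003 = 0.
The discriminant is 1 + 8·3003 = 24025, and √24025 = 155.
So n = (1 + 155) / 4 = 156/4 = 39.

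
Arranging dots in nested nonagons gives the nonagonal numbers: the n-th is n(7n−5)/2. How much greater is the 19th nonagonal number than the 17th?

247

19·(7·19 − 5)/2 = 1216 and 17·(7·17 − 5)/2 = 969.
Difference: 1216 − 969 = 247.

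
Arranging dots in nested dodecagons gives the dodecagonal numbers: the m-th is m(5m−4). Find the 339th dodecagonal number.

The 339th dodecagonal number is n(5n−4) with n = 339.
339·(5·339 − 4) = 339·1691 = 573249.

573249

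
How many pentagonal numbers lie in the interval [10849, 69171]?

129

The n-th pentagonal number is n(3n−1)/2.
Smallest index with value ≥ 10849: n = 86 (giving 11051).
Largest index with value ≤ 69171: n = 214 (giving 68587).
Indices 86 through 214: 129 terms.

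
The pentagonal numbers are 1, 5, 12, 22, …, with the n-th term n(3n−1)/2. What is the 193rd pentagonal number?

The 193rd pentagonal number is n(3n−1)/2 with n = 193.
193·(3·193 − 1)/2 = 193·578/2 = 193·289 = 55777.

55777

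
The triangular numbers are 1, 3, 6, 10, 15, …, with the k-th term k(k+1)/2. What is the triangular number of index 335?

335·336/2 = 112560/2 = 56280.

56280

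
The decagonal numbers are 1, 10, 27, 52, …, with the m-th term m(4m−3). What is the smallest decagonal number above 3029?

Solve n(4n−3) > 3029 for integer n.
The largest n with value ≤ 3029 is 27 (since 2835 ≤ 3029 < 3052), so the first above is n = 28, value 3052.

3052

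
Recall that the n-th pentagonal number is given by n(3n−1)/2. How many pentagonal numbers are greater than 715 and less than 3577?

26

The n-th pentagonal number is n(3n−1)/2.
Smallest index with value > 715: n = 23 (giving 782).
Largest index with value < 3577: n = 48 (giving 3432).
Indices 23 through 48: 26 terms.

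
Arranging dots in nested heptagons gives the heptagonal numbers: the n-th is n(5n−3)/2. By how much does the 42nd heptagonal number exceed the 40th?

407

42·(5·42 − 3)/2 = 4347 and 40·(5·40 − 3)/2 = 3940.
Difference: 4347 − 3940 = 407.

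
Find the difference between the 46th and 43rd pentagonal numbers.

46·(3·46 − 1)/2 = 3151 and 43·(3·43 − 1)/2 = 2752.
Difference: 3151 − 2752 = 399.

399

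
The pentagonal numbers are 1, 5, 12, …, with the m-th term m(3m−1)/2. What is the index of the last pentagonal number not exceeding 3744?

50

Solve n(3n−1)/2 ≤ 3744 for integer n.
n = 50 gives 3725 ≤ 3744, while n = 51 gives 3876 > 3744; so the answer is index 50.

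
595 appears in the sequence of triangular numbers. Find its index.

Set n(n+1)/2 = 595, giving n² + n − 1190 = 0.
So n = (-1 + 69) / 2 = 68/2 = 34.

34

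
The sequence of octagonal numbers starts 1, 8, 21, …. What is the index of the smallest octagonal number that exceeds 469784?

397

Solve n(3n−2) > 469784 for integer n.
The largest n with value ≤ 469784 is 396 (since 469656 ≤ 469784 < 472033), so the first above is n = 397, value 472033.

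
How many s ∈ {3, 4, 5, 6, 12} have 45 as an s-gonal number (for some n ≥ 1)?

s = 3: P(3, 9) = 45. ✓
s = 4: P(4, 6) = 36 and P(4, 7) = 49; 45 is not s-gonal.
s = 5: P(5, 5) = 35 and P(5, 6) = 51; 45 is not s-gonal.
s = 6: P(6, 5) = 45. ✓
s = 12: P(12, 3) = 33 and P(12, 4) = 64; 45 is not s-gonal.
Hits: s ∈ {3, 6} → 2.

2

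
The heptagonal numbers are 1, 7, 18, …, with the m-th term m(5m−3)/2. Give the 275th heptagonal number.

The 275th heptagonal number is n(5n−3)/2 with n = 275.
275·(5·275 − 3)/2 = 275·1372/2 = 275·686 = 188650.

188650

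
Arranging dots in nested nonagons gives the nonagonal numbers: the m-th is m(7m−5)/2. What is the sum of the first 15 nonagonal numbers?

4040

Σ i(7i−5)/2 = (7Σi² − 5Σi) / 2 over i = 1..15.
Σi = 120 and Σi² = 1240.
(7·1240 − 5·120) / 2 = 8080/2 = 4040.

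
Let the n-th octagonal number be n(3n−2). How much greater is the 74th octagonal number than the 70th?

1720

74·(3·74 − 2) = 16280 and 70·(3·70 − 2) = 14560.
Difference: 16280 − 14560 = 1720.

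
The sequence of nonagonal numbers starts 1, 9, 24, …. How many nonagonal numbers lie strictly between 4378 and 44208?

77

The n-th nonagonal number is n(7n−5)/2.
Smallest index with value > 4378: n = 36 (giving 4446).
Largest index with value < 44208: n = 112 (giving 43624).
Indices 36 through 112: 77 terms.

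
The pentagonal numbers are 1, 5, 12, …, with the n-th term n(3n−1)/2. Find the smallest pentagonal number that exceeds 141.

Solve n(3n−1)/2 > 141 for integer n.
The largest n with value ≤ 141 is 9 (since 117 ≤ 141 < 145), so the first above is n = 10, value 145.

145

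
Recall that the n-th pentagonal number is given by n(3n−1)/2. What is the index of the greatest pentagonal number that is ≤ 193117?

Solve n(3n−1)/2 ≤ 193117 for integer n.
n = 358 gives 192067 ≤ 193117, while n = 359 gives 193142 > 193117; so the answer is index 358.

358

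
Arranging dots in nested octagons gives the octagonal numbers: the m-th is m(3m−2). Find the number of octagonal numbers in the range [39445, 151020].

The n-th octagonal number is n(3n−2).
Smallest index with value ≥ 39445: n = 115 (giving 39445).
Largest index with value ≤ 151020: n = 224 (giving 150080).
Indices 115 through 224: 110 terms.

110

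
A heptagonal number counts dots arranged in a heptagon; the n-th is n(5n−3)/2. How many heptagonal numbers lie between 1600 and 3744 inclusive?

The n-th heptagonal number is n(5n−3)/2.
Smallest index with value ≥ 1600: n = 26 (giving 1651).
Largest index with value ≤ 3744: n = 39 (giving 3744).
Indices 26 through 39: 14 terms.

14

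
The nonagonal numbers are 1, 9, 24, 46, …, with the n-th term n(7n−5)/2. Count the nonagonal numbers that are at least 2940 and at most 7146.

The n-th nonagonal number is n(7n−5)/2.
Smallest index with value ≥ 2940: n = 30 (giving 3075).
Largest index with value ≤ 7146: n = 45 (giving 6975).
Indices 30 through 45: 16 terms.

16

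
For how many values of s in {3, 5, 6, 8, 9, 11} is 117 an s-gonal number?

1

s = 3: P(3, 14) = 105 and P(3, 15) = 120; 117 is not s-gonal.
s = 5: P(5, 9) = 117. ✓
s = 6: P(6, 7) = 91 and P(6, 8) = 120; 117 is not s-gonal.
s = 8: P(8, 6) = 96 and P(8, 7) = 133; 117 is not s-gonal.
s = 9: P(9, 6) = 111 and P(9, 7) = 154; 117 is not s-gonal.
s = 11: P(11, 5) = 95 and P(11, 6) = 141; 117 is not s-gonal.
Hits: s ∈ {5} → 1.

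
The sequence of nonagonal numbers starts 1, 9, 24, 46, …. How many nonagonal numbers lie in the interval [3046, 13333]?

33

The n-th nonagonal number is n(7n−5)/2.
Smallest index with value ≥ 3046: n = 30 (giving 3075).
Largest index with value ≤ 13333: n = 62 (giving 13299).
Indices 30 through 62: 33 terms.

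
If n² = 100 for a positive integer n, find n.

10

We need n² = 100, so n = √100 = 10.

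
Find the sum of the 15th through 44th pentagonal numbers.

42090

Σ i(3i−1)/2 = (3Σi² − Σi) / 2 over i = 15..44.
Σi = 990 − 105 = 885 and Σi² = 29370 − 1015 = 28355.
(3·28355 − 1·885) / 2 = 84180/2 = 42090.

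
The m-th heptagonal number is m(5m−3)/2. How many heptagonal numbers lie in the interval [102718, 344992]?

The n-th heptagonal number is n(5n−3)/2.
Smallest index with value ≥ 102718: n = 203 (giving 102718).
Largest index with value ≤ 344992: n = 371 (giving 343546).
Indices 203 through 371: 169 terms.

169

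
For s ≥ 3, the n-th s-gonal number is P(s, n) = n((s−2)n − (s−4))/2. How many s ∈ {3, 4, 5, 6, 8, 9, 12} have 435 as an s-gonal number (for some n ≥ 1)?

s = 3: P(3, 29) = 435. ✓
s = 4: P(4, 20) = 400 and P(4, 21) = 441; 435 is not s-gonal.
s = 5: P(5, 17) = 425 and P(5, 18) = 477; 435 is not s-gonal.
s = 6: P(6, 15) = 435. ✓
s = 8: P(8, 12) = 408 and P(8, 13) = 481; 435 is not s-gonal.
s = 9: P(9, 11) = 396 and P(9, 12) = 474; 435 is not s-gonal.
s = 12: P(12, 9) = 369 and P(12, 10) = 460; 435 is not s-gonal.
Hits: s ∈ {3, 6} → 2.

2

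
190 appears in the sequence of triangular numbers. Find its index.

Set n(n+1)/2 = 190, giving n² + n − 380 = 0.
So n = (-1 + 39) / 2 = 38/2 = 19.

19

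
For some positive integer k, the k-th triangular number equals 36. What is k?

Set n(n+1)/2 = 36, giving n² + n − 72 = 0.
The discriminant is 1 + 8·36 = 289, and √289 = 17.
So n = (-1 + 17) / 2 = 16/2 = 8.
Check: 8·9/2 = 36. ✓

8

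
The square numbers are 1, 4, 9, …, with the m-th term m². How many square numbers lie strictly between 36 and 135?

The n-th square number is n².
Smallest index with value > 36: n = 7 (giving 49).
Largest index with value < 135: n = 11 (giving 121).
Indices 7 through 11: 5 terms.

5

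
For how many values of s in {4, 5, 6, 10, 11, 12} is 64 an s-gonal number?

2

s = 4: P(4, 8) = 64. ✓
s = 5: P(5, 6) = 51 and P(5, 7) = 70; 64 is not s-gonal.
s = 6: P(6, 5) = 45 and P(6, 6) = 66; 64 is not s-gonal.
s = 10: P(10, 4) = 52 and P(10, 5) = 85; 64 is not s-gonal.
s = 11: P(11, 4) = 58 and P(11, 5) = 95; 64 is not s-gonal.
s = 12: P(12, 4) = 64. ✓
Hits: s ∈ {4, 12} → 2.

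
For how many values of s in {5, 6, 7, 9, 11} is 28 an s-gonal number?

1

s = 5: P(5, 4) = 22 and P(5, 5) = 35; 28 is not s-gonal.
s = 6: P(6, 4) = 28. ✓
s = 7: P(7, 3) = 18 and P(7, 4) = 34; 28 is not s-gonal.
s = 9: P(9, 3) = 24 and P(9, 4) = 46; 28 is not s-gonal.
s = 11: P(11, 2) = 11 and P(11, 3) = 30; 28 is not s-gonal.
Hits: s ∈ {6} → 1.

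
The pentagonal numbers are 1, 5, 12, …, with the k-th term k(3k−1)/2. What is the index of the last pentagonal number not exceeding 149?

10

Solve n(3n−1)/2 ≤ 149 for integer n.
n = 10 gives 145 ≤ 149, while n = 11 gives 176 > 149; so the answer is index 10.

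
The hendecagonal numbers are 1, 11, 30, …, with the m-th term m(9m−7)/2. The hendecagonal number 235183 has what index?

Set n(9n−7)/2 = 235183, giving 9n² − 7n − 470366 = 0.
The discriminant is 49 + 72·235183 = 16933225, and √16933225 = 4115.
So n = (7 + 4115) / 18 = 4122/18 = 229.
Check: 229·(9·229 − 7)/2 = 235183. ✓

229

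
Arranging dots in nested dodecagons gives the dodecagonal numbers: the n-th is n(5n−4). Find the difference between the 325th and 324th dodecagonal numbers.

3241

Consecutive dodecagonal numbers differ by 10n − 9: here 10·325 − 9 = 3241.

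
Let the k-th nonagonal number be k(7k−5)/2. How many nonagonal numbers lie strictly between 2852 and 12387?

31

The n-th nonagonal number is n(7n−5)/2.
Smallest index with value > 2852: n = 29 (giving 2871).
Largest index with value < 12387: n = 59 (giving 12036).
Indices 29 through 59: 31 terms.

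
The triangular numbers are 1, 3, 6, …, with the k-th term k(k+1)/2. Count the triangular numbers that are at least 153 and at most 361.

10

The n-th triangular number is n(n+1)/2.
Smallest index with value ≥ 153: n = 17 (giving 153).
Largest index with value ≤ 361: n = 26 (giving 351).
Indices 17 through 26: 10 terms.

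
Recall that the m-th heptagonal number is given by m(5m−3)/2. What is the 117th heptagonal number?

117·(5·117 − 3)/2 = 117·582/2 = 117·291 = 34047.

34047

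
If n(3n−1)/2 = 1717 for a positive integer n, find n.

Set n(3n−1)/2 = 1717, giving 3n² − n − 3434 = 0.
The discriminant is 1 + 24·1717 = 41209, and √41209 = 203.
So n = (1 + 203) / 6 = 204/6 = 34.
Check: 34·(3·34 − 1)/2 = 1717. ✓

34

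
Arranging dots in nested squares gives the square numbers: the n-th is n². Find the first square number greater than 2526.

Solve n² > 2526 for integer n.
The largest n with value ≤ 2526 is 50 (since 2500 ≤ 2526 < 2601), so the first above is n = 51, value 2601.

2601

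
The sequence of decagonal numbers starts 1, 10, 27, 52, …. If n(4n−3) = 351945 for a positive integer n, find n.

297

Set n(4n−3) = 351945, giving 4n² − 3n − 351945 = 0.
So n = (3 + 2373) / 8 = 2376/8 = 297.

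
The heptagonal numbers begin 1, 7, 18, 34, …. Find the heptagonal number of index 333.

276723

333·(5·333 − 3)/2 = 333·1662/2 = 333·831 = 276723.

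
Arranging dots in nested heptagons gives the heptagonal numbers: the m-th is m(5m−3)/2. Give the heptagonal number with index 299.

The 299th heptagonal number is n(5n−3)/2 with n = 299.
299·(5·299 − 3)/2 = 299·1492/2 = 299·746 = 223054.

223054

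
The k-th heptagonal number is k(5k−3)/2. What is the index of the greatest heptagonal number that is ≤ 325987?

Solve n(5n−3)/2 ≤ 325987 for integer n.
n = 361 gives 325261 ≤ 325987, while n = 362 gives 327067 > 325987; so the answer is index 361.

361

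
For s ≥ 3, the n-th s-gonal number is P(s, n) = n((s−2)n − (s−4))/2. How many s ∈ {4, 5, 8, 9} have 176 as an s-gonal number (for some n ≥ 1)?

s = 4: P(4, 13) = 169 and P(4, 14) = 196; 176 is not s-gonal.
s = 5: P(5, 11) = 176. ✓
s = 8: P(8, 8) = 176. ✓
s = 9: P(9, 7) = 154 and P(9, 8) = 204; 176 is not s-gonal.
Hits: s ∈ {5, 8} → 2.

2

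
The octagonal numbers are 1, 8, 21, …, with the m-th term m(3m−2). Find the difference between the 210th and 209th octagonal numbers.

1255

Consecutive octagonal numbers differ by 6n − 5: here 6·210 − 5 = 1255.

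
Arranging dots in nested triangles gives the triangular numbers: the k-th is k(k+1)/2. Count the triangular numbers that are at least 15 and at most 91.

The n-th triangular number is n(n+1)/2.
Smallest index with value ≥ 15: n = 5 (giving 15).
Largest index with value ≤ 91: n = 13 (giving 91).
Indices 5 through 13: 9 terms.

9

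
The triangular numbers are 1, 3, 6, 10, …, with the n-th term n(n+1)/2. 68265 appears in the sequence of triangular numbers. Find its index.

Set n(n+1)/2 = 68265, giving n² + n − 136530 = 0.
The discriminant is 1 + 8·68265 = 546121, and √546121 = 739.
So n = (-1 + 739) / 2 = 738/2 = 369.

369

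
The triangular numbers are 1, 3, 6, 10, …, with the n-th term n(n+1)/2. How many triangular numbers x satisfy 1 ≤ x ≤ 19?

5

The n-th triangular number is n(n+1)/2.
Smallest index with value ≥ 1: n = 1 (giving 1).
Largest index with value ≤ 19: n = 5 (giving 15).
Indices 1 through 5: 5 terms.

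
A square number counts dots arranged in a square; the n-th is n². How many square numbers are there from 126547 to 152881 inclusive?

36

The n-th square number is n².
Smallest index with value ≥ 126547: n = 356 (giving 126736).
Largest index with value ≤ 152881: n = 391 (giving 152881).
Indices 356 through 391: 36 terms.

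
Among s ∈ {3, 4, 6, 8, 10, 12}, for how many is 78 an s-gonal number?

s = 3: P(3, 12) = 78. ✓
s = 4: P(4, 8) = 64 and P(4, 9) = 81; 78 is not s-gonal.
s = 6: P(6, 6) = 66 and P(6, 7) = 91; 78 is not s-gonal.
s = 8: P(8, 5) = 65 and P(8, 6) = 96; 78 is not s-gonal.
s = 10: P(10, 4) = 52 and P(10, 5) = 85; 78 is not s-gonal.
s = 12: P(12, 4) = 64 and P(12, 5) = 105; 78 is not s-gonal.
Hits: s ∈ {3} → 1.

1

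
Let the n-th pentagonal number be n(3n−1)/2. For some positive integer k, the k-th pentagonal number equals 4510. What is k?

Set n(3n−1)/2 = 4510, giving 3n² − n − 9020 = 0.
The discriminant is 1 + 24·4510 = 108241, and √108241 = 329.
So n = (1 + 329) / 6 = 330/6 = 55.

55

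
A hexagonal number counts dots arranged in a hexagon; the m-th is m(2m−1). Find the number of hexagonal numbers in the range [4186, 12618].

34

The n-th hexagonal number is n(2n−1).
Smallest index with value ≥ 4186: n = 46 (giving 4186).
Largest index with value ≤ 12618: n = 79 (giving 12403).
Indices 46 through 79: 34 terms.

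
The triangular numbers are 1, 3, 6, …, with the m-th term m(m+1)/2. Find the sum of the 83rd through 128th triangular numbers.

Σ i(i+1)/2 = (Σi² + Σi) / 2 over i = 83..128.
Σi = 8256 − 3403 = 4853 and Σi² = 707264 − 187165 = 520099.
(1·520099 + 1·4853) / 2 = 524952/2 = 262476.

262476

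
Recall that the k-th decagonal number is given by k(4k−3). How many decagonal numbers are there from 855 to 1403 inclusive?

The n-th decagonal number is n(4n−3).
Smallest index with value ≥ 855: n = 15 (giving 855).
Largest index with value ≤ 1403: n = 19 (giving 1387).
Indices 15 through 19: 5 terms.

5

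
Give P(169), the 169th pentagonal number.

42757

The 169th pentagonal number is n(3n−1)/2 with n = 169.
169·(3·169 − 1)/2 = 169·506/2 = 169·253 = 42757.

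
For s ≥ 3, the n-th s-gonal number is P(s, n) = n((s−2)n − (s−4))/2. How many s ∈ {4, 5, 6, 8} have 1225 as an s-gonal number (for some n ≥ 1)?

s = 4: P(4, 35) = 1225. ✓
s = 5: P(5, 28) = 1162 and P(5, 29) = 1247; 1225 is not s-gonal.
s = 6: P(6, 25) = 1225. ✓
s = 8: P(8, 20) = 1160 and P(8, 21) = 1281; 1225 is not s-gonal.
Hits: s ∈ {4, 6} → 2.

2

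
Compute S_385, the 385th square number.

The 385th square number is n² with n = 385.
385² = 148225.

148225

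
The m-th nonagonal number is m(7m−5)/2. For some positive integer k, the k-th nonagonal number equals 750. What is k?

15

Set n(7n−5)/2 = 750, giving 7n² − 5n − 1500 = 0.
So n = (5 + 205) / 14 = 210/14 = 15.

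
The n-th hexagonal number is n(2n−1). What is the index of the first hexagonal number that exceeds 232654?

342

Solve n(2n−1) > 232654 for integer n.
The largest n with value ≤ 232654 is 341 (since 232221 ≤ 232654 < 233586), so the first above is n = 342, value 233586.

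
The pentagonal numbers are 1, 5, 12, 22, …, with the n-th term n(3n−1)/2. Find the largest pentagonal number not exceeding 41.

35

Solve n(3n−1)/2 ≤ 41 for integer n.
n = 5 gives 35 ≤ 41, while n = 6 gives 51 > 41; so the answer is 35.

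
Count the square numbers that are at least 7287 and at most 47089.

The n-th square number is n².
Smallest index with value ≥ 7287: n = 86 (giving 7396).
Largest index with value ≤ 47089: n = 217 (giving 47089).
Indices 86 through 217: 132 terms.

132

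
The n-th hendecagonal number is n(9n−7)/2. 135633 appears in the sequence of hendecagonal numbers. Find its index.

Set n(9n−7)/2 = 135633, giving 9n² − 7n − 271266 = 0.
The discriminant is 49 + 72·135633 = 9765625, and √9765625 = 3125.
So n = (7 + 3125) / 18 = 3132/18 = 174.
Check: 174·(9·174 − 7)/2 = 135633. ✓

174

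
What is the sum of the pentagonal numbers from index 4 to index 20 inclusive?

Σ i(3i−1)/2 = (3Σi² − Σi) / 2 over i = 4..20.
Σi = 210 − 6 = 204 and Σi² = 2870 − 14 = 2856.
(3·2856 − 1·204) / 2 = 8364/2 = 4182.

4182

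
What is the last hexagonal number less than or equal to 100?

Solve n(2n−1) ≤ 100 for integer n.
n = 7 gives 91 ≤ 100, while n = 8 gives 120 > 100; so the answer is 91.

91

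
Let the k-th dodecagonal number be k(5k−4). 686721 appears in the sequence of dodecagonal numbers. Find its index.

Set n(5n−4) = 686721, giving 5n² − 4n − 686721 = 0.
So n = (4 + 3706) / 10 = 3710/10 = 371.
Check: 371·(5·371 − 4) = 686721. ✓

371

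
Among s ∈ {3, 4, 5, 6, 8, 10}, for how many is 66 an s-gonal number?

2

s = 3: P(3, 11) = 66. ✓
s = 4: P(4, 8) = 64 and P(4, 9) = 81; 66 is not s-gonal.
s = 5: P(5, 6) = 51 and P(5, 7) = 70; 66 is not s-gonal.
s = 6: P(6, 6) = 66. ✓
s = 8: P(8, 5) = 65 and P(8, 6) = 96; 66 is not s-gonal.
s = 10: P(10, 4) = 52 and P(10, 5) = 85; 66 is not s-gonal.
Hits: s ∈ {3, 6} → 2.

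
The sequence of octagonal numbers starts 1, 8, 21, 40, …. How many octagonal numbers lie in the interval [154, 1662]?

16

The n-th octagonal number is n(3n−2).
Smallest index with value ≥ 154: n = 8 (giving 176).
Largest index with value ≤ 1662: n = 23 (giving 1541).
Indices 8 through 23: 16 terms.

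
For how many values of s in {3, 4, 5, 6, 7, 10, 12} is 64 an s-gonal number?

s = 3: P(3, 10) = 55 and P(3, 11) = 66; 64 is not s-gonal.
s = 4: P(4, 8) = 64. ✓
s = 5: P(5, 6) = 51 and P(5, 7) = 70; 64 is not s-gonal.
s = 6: P(6, 5) = 45 and P(6, 6) = 66; 64 is not s-gonal.
s = 7: P(7, 5) = 55 and P(7, 6) = 81; 64 is not s-gonal.
s = 10: P(10, 4) = 52 and P(10, 5) = 85; 64 is not s-gonal.
s = 12: P(12, 4) = 64. ✓
Hits: s ∈ {4, 12} → 2.

2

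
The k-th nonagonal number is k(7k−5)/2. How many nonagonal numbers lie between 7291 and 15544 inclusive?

The n-th nonagonal number is n(7n−5)/2.
Smallest index with value ≥ 7291: n = 46 (giving 7291).
Largest index with value ≤ 15544: n = 67 (giving 15544).
Indices 46 through 67: 22 terms.

22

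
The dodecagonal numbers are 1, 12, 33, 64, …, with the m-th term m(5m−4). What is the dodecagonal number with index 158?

158·(5·158 − 4) = 158·786 = 124188.

124188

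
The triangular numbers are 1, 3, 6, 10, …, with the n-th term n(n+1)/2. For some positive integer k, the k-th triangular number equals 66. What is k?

Set n(n+1)/2 = 66, giving n² + n − 132 = 0.
So n = (-1 + 23) / 2 = 22/2 = 11.

11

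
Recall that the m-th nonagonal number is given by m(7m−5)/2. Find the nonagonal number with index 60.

12450

60·(7·60 − 5)/2 = 60·415/2 = 12450.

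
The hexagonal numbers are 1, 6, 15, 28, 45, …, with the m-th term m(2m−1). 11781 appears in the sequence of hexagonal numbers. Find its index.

77

Set n(2n−1) = 11781, giving 2n² − n − 11781 = 0.
The discriminant is 1 + 8·11781 = 94249, and √94249 = 307.
So n = (1 + 307) / 4 = 308/4 = 77.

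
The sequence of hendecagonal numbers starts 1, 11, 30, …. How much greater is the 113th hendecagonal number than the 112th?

1009

Consecutive hendecagonal numbers differ by 9n − 8: here 9·113 − 8 = 1009.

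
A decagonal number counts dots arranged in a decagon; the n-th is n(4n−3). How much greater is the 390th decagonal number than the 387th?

9315

390·(4·390 − 3) = 607230 and 387·(4·387 − 3) = 597915.
Difference: 607230 − 597915 = 9315.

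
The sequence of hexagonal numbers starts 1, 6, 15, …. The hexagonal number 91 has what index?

Set n(2n−1) = 91, giving 2n² − n − 91 = 0.
The discriminant is 1 + 8·91 = 729, and √729 = 27.
So n = (1 + 27) / 4 = 28/4 = 7.
Check: 7·(2·7 − 1) = 91. ✓

7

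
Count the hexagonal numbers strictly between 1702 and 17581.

The n-th hexagonal number is n(2n−1).
Smallest index with value > 1702: n = 30 (giving 1770).
Largest index with value < 17581: n = 94 (giving 17578).
Indices 30 through 94: 65 terms.

65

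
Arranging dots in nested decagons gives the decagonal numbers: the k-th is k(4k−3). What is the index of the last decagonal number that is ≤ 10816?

52

Solve n(4n−3) ≤ 10816 for integer n.
n = 52 gives 10660 ≤ 10816, while n = 53 gives 11077 > 10816; so the answer is index 52.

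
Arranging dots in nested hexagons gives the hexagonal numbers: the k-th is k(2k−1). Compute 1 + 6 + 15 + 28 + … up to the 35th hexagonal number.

29190

Σ i(2i−1) = 2Σi² − Σi over i = 1..35.
Σi = 630 and Σi² = 14910.
2·14910 − 1·630 = 29190.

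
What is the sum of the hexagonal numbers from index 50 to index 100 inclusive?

Σ i(2i−1) = 2Σi² − Σi over i = 50..100.
Σi = 5050 − 1225 = 3825 and Σi² = 338350 − 40425 = 297925.
2·297925 − 1·3825 = 592025.

592025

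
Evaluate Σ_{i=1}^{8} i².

Σ_{i=1}^{8} i² = 8·9·17/6 = 204.

204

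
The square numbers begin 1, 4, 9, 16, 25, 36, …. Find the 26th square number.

26² = 676.

676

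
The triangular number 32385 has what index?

Set n(n+1)/2 = 32385, giving n² + n − 64770 = 0.
So n = (-1 + 509) / 2 = 508/2 = 254.

254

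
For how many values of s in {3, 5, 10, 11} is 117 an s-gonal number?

1

s = 3: P(3, 14) = 105 and P(3, 15) = 120; 117 is not s-gonal.
s = 5: P(5, 9) = 117. ✓
s = 10: P(10, 5) = 85 and P(10, 6) = 126; 117 is not s-gonal.
s = 11: P(11, 5) = 95 and P(11, 6) = 141; 117 is not s-gonal.
Hits: s ∈ {5} → 1.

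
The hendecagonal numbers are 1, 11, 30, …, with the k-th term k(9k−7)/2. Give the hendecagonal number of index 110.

54065

110·(9·110 − 7)/2 = 110·983/2 = 54065.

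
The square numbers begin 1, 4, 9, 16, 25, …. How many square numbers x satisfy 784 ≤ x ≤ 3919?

35

The n-th square number is n².
Smallest index with value ≥ 784: n = 28 (giving 784).
Largest index with value ≤ 3919: n = 62 (giving 3844).
Indices 28 through 62: 35 terms.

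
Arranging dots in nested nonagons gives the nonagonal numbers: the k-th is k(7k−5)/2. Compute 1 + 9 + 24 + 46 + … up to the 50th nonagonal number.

Σ i(7i−5)/2 = (7Σi² − 5Σi) / 2 over i = 1..50.
Σi = 1275 and Σi² = 42925.
(7·42925 − 5·1275) / 2 = 294100/2 = 147050.

147050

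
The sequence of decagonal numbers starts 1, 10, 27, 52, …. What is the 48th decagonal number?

9072

The 48th decagonal number is n(4n−3) with n = 48.
48·(4·48 − 3) = 48·189 = 9072.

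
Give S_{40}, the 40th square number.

40² = 1600.

1600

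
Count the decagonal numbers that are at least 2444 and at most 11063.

27

The n-th decagonal number is n(4n−3).
Smallest index with value ≥ 2444: n = 26 (giving 2626).
Largest index with value ≤ 11063: n = 52 (giving 10660).
Indices 26 through 52: 27 terms.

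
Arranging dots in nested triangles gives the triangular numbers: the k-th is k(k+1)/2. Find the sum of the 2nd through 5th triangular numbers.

34

Σ i(i+1)/2 = (Σi² + Σi) / 2 over i = 2..5.
Σi = 15 − 1 = 14 and Σi² = 55 − 1 = 54.
(1·54 + 1·14) / 2 = 68/2 = 34.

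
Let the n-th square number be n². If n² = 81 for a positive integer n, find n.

9

We need n² = 81, so n = √81 = 9.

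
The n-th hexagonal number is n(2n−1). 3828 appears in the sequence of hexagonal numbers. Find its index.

Set n(2n−1) = 3828, giving 2n² − n − 3828 = 0.
The discriminant is 1 + 8·3828 = 30625, and √30625 = 175.
So n = (1 + 175) / 4 = 176/4 = 44.

44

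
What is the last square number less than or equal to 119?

100

Solve n² ≤ 119 for integer n.
n = 10 gives 100 ≤ 119, while n = 11 gives 121 > 119; so the answer is 100.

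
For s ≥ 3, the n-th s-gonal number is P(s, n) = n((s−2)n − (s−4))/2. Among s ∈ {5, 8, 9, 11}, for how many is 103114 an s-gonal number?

1

s = 5: P(5, 262) = 102835 and P(5, 263) = 103622; 103114 is not s-gonal.
s = 8: P(8, 185) = 102305 and P(8, 186) = 103416; 103114 is not s-gonal.
s = 9: P(9, 172) = 103114. ✓
s = 11: P(11, 151) = 102076 and P(11, 152) = 103436; 103114 is not s-gonal.
Hits: s ∈ {9} → 1.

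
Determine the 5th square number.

5² = 25.

25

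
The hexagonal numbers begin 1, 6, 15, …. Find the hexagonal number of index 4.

28

The 4th hexagonal number is n(2n−1) with n = 4.
4·(2·4 − 1) = 4·7 = 28.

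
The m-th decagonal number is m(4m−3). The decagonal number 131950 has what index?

Set n(4n−3) = 131950, giving 4n² − 3n − 131950 = 0.
So n = (3 + 1453) / 8 = 1456/8 = 182.

182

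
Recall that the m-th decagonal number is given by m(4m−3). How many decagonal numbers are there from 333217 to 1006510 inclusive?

The n-th decagonal number is n(4n−3).
Smallest index with value ≥ 333217: n = 289 (giving 333217).
Largest index with value ≤ 1006510: n = 502 (giving 1006510).
Indices 289 through 502: 214 terms.

214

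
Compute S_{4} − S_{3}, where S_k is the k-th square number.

7

n² − (n−1)² = 2n − 1, so 4² − 3² = 2·4 − 1 = 7.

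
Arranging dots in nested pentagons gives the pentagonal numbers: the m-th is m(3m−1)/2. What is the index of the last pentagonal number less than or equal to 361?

Solve n(3n−1)/2 ≤ 361 for integer n.
n = 15 gives 330 ≤ 361, while n = 16 gives 376 > 361; so the answer is index 15.

15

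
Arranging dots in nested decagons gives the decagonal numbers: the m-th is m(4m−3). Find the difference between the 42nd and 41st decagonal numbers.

Consecutive decagonal numbers differ by 8n − 7: here 8·42 − 7 = 329.

329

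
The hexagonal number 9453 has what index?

69

Set n(2n−1) = 9453, giving 2n² − n − 9453 = 0.
So n = (1 + 275) / 4 = 276/4 = 69.
Check: 69·(2·69 − 1) = 9453. ✓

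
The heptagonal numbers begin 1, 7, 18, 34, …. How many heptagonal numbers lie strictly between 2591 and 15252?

The n-th heptagonal number is n(5n−3)/2.
Smallest index with value > 2591: n = 33 (giving 2673).
Largest index with value < 15252: n = 78 (giving 15093).
Indices 33 through 78: 46 terms.

46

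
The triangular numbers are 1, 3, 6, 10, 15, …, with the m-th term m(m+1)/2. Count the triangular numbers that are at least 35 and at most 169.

10

The n-th triangular number is n(n+1)/2.
Smallest index with value ≥ 35: n = 8 (giving 36).
Largest index with value ≤ 169: n = 17 (giving 153).
Indices 8 through 17: 10 terms.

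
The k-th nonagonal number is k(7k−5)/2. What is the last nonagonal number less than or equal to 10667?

Solve n(7n−5)/2 ≤ 10667 for integer n.
n = 55 gives 10450 ≤ 10667, while n = 56 gives 10836 > 10667; so the answer is 10450.

10450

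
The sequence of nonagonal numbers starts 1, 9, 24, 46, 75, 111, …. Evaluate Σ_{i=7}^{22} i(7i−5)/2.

12384

Σ i(7i−5)/2 = (7Σi² − 5Σi) / 2 over i = 7..22.
Σi = 253 − 21 = 232 and Σi² = 3795 − 91 = 3704.
(7·3704 − 5·232) / 2 = 24768/2 = 12384.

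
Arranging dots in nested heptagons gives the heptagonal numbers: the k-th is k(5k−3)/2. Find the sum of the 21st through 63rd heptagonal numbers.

203476

Σ i(5i−3)/2 = (5Σi² − 3Σi) / 2 over i = 21..63.
Σi = 2016 − 210 = 1806 and Σi² = 85344 − 2870 = 82474.
(5·82474 − 3·1806) / 2 = 406952/2 = 203476.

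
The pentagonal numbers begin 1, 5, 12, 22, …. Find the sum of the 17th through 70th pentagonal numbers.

Σ i(3i−1)/2 = (3Σi² − Σi) / 2 over i = 17..70.
Σi = 2485 − 136 = 2349 and Σi² = 116795 − 1496 = 115299.
(3·115299 − 1·2349) / 2 = 343548/2 = 171774.

171774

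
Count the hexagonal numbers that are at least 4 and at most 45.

4

The n-th hexagonal number is n(2n−1).
Smallest index with value ≥ 4: n = 2 (giving 6).
Largest index with value ≤ 45: n = 5 (giving 45).
Indices 2 through 5: 4 terms.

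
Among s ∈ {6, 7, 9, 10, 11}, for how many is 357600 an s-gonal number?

1

s = 6: P(6, 423) = 357435 and P(6, 424) = 359128; 357600 is not s-gonal.
s = 7: P(7, 378) = 356643 and P(7, 379) = 358534; 357600 is not s-gonal.
s = 9: P(9, 320) = 357600. ✓
s = 10: P(10, 299) = 356707 and P(10, 300) = 359100; 357600 is not s-gonal.
s = 11: P(11, 282) = 356871 and P(11, 283) = 359410; 357600 is not s-gonal.
Hits: s ∈ {9} → 1.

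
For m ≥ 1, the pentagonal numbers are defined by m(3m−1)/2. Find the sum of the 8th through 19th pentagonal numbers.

Σ i(3i−1)/2 = (3Σi² − Σi) / 2 over i = 8..19.
Σi = 190 − 28 = 162 and Σi² = 2470 − 140 = 2330.
(3·2330 − 1·162) / 2 = 6828/2 = 3414.

3414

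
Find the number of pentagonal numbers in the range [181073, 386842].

The n-th pentagonal number is n(3n−1)/2.
Smallest index with value ≥ 181073: n = 348 (giving 181482).
Largest index with value ≤ 386842: n = 508 (giving 386842).
Indices 348 through 508: 161 terms.

161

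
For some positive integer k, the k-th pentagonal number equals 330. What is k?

15

Set n(3n−1)/2 = 330, giving 3n² − n − 660 = 0.
The discriminant is 1 + 24·330 = 7921, and √7921 = 89.
So n = (1 + 89) / 6 = 90/6 = 15.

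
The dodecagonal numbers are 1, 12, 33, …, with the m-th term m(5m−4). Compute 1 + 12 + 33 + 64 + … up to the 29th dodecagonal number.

41035

Σ i(5i−4) = 5Σi² − 4Σi over i = 1..29.
Σi = 435 and Σi² = 8555.
5·8555 − 4·435 = 41035.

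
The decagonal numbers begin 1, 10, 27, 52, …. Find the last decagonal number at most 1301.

Solve n(4n−3) ≤ 1301 for integer n.
n = 18 gives 1242 ≤ 1301, while n = 19 gives 1387 > 1301; so the answer is 1242.

1242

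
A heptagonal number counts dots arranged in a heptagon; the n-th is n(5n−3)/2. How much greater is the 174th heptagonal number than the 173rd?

Consecutive heptagonal numbers differ by 5n − 4: here 5·174 − 4 = 866.

866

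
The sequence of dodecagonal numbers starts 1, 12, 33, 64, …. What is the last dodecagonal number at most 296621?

Solve n(5n−4) ≤ 296621 for integer n.
n = 243 gives 294273 ≤ 296621, while n = 244 gives 296704 > 296621; so the answer is 294273.

294273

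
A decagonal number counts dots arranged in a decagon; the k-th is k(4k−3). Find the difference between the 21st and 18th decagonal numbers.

21·(4·21 − 3) = 1701 and 18·(4·18 − 3) = 1242.
Difference: 1701 − 1242 = 459.

459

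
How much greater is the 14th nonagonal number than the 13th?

92

Consecutive nonagonal numbers differ by 7n − 6: here 7·14 − 6 = 92.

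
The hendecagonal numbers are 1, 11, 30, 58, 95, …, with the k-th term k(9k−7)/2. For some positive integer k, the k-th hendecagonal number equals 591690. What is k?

363

Set n(9n−7)/2 = 591690, giving 9n² − 7n − 1183380 = 0.
So n = (7 + 6527) / 18 = 6534/18 = 363.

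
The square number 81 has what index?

We need n² = 81, so n = √81 = 9.

9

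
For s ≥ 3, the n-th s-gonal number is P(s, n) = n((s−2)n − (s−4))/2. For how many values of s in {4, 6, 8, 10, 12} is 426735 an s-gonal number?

1

s = 4: P(4, 653) = 426409 and P(4, 654) = 427716; 426735 is not s-gonal.
s = 6: P(6, 462) = 426426 and P(6, 463) = 428275; 426735 is not s-gonal.
s = 8: P(8, 377) = 425633 and P(8, 378) = 427896; 426735 is not s-gonal.
s = 10: P(10, 327) = 426735. ✓
s = 12: P(12, 292) = 425152 and P(12, 293) = 428073; 426735 is not s-gonal.
Hits: s ∈ {10} → 1.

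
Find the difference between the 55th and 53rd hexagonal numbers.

430

55·(2·55 − 1) = 5995 and 53·(2·53 − 1) = 5565.
Difference: 5995 − 5565 = 430.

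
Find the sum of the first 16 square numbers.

1496

Σ_{i=1}^{16} i² = 16·17·33/6 = 1496.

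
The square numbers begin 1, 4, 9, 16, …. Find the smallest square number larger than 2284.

Solve n² > 2284 for integer n.
The largest n with value ≤ 2284 is 47 (since 2209 ≤ 2284 < 2304), so the first above is n = 48, value 2304.

2304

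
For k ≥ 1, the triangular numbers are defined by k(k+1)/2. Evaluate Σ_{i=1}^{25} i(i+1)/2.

2925

Σ i(i+1)/2 = (Σi² + Σi) / 2 over i = 1..25.
Σi = 325 and Σi² = 5525.
(1·5525 + 1·325) / 2 = 5850/2 = 2925.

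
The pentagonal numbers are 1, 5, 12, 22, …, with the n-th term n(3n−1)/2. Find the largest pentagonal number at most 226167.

Solve n(3n−1)/2 ≤ 226167 for integer n.
n = 388 gives 225622 ≤ 226167, while n = 389 gives 226787 > 226167; so the answer is 225622.

225622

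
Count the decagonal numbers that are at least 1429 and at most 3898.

12

The n-th decagonal number is n(4n−3).
Smallest index with value ≥ 1429: n = 20 (giving 1540).
Largest index with value ≤ 3898: n = 31 (giving 3751).
Indices 20 through 31: 12 terms.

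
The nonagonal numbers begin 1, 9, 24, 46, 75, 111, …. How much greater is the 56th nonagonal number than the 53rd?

1137

56·(7·56 − 5)/2 = 10836 and 53·(7·53 − 5)/2 = 9699.
Difference: 10836 − 9699 = 1137.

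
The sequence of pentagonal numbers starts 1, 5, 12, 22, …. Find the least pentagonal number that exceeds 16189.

Solve n(3n−1)/2 > 16189 for integer n.
The largest n with value ≤ 16189 is 104 (since 16172 ≤ 16189 < 16485), so the first above is n = 105, value 16485.

16485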